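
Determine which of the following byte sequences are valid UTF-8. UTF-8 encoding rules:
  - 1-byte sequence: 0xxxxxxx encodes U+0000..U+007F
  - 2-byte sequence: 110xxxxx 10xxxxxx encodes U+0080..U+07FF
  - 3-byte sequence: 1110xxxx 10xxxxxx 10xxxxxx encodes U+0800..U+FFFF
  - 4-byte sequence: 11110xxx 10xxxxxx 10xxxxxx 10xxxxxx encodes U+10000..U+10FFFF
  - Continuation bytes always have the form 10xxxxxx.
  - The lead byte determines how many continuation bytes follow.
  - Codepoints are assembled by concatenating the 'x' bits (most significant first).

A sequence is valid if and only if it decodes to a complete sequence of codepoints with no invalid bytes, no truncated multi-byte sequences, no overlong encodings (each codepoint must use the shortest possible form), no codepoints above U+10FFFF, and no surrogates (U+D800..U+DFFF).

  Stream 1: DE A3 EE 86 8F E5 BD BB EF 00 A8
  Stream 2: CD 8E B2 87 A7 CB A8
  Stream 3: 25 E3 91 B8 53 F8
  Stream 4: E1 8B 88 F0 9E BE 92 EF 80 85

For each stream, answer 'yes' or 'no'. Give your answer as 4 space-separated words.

Answer: no no no yes

Derivation:
Stream 1: error at byte offset 9. INVALID
Stream 2: error at byte offset 2. INVALID
Stream 3: error at byte offset 5. INVALID
Stream 4: decodes cleanly. VALID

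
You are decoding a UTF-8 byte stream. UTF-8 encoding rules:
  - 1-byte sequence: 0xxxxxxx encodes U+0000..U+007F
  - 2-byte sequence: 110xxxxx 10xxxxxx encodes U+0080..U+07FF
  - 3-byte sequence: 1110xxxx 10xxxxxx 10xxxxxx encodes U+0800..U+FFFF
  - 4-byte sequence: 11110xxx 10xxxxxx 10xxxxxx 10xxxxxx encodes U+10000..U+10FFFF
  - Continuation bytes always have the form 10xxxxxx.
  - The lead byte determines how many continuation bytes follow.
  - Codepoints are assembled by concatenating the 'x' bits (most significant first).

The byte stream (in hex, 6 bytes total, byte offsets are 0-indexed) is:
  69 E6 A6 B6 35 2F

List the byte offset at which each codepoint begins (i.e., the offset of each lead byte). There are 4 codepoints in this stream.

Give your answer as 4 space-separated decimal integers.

Byte[0]=69: 1-byte ASCII. cp=U+0069
Byte[1]=E6: 3-byte lead, need 2 cont bytes. acc=0x6
Byte[2]=A6: continuation. acc=(acc<<6)|0x26=0x1A6
Byte[3]=B6: continuation. acc=(acc<<6)|0x36=0x69B6
Completed: cp=U+69B6 (starts at byte 1)
Byte[4]=35: 1-byte ASCII. cp=U+0035
Byte[5]=2F: 1-byte ASCII. cp=U+002F

Answer: 0 1 4 5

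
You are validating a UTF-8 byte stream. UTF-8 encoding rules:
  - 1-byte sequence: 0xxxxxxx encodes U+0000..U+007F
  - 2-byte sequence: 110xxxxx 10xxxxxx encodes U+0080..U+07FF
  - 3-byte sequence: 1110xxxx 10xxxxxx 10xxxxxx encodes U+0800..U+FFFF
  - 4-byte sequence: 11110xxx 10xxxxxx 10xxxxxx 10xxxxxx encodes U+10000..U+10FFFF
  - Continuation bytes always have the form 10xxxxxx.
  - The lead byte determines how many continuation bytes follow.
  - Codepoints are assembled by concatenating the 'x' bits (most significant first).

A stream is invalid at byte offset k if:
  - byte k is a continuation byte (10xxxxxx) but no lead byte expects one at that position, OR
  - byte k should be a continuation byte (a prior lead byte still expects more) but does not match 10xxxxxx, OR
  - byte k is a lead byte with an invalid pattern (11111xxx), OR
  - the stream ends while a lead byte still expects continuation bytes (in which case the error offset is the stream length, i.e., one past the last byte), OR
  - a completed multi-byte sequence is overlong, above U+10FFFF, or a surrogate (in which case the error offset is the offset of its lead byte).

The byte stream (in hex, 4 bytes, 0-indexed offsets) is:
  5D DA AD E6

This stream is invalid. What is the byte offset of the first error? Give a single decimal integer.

Byte[0]=5D: 1-byte ASCII. cp=U+005D
Byte[1]=DA: 2-byte lead, need 1 cont bytes. acc=0x1A
Byte[2]=AD: continuation. acc=(acc<<6)|0x2D=0x6AD
Completed: cp=U+06AD (starts at byte 1)
Byte[3]=E6: 3-byte lead, need 2 cont bytes. acc=0x6
Byte[4]: stream ended, expected continuation. INVALID

Answer: 4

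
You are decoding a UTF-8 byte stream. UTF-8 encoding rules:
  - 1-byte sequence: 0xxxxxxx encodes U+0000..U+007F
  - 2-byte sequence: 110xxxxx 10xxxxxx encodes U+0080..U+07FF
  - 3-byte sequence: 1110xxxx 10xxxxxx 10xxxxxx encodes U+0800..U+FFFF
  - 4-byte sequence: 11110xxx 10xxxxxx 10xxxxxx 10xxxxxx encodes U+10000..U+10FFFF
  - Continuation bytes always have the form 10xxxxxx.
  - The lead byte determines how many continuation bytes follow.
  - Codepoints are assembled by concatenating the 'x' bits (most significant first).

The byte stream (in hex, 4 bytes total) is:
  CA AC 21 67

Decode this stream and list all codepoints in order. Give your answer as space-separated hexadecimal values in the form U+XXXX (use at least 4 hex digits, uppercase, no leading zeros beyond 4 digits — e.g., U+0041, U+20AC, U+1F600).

Answer: U+02AC U+0021 U+0067

Derivation:
Byte[0]=CA: 2-byte lead, need 1 cont bytes. acc=0xA
Byte[1]=AC: continuation. acc=(acc<<6)|0x2C=0x2AC
Completed: cp=U+02AC (starts at byte 0)
Byte[2]=21: 1-byte ASCII. cp=U+0021
Byte[3]=67: 1-byte ASCII. cp=U+0067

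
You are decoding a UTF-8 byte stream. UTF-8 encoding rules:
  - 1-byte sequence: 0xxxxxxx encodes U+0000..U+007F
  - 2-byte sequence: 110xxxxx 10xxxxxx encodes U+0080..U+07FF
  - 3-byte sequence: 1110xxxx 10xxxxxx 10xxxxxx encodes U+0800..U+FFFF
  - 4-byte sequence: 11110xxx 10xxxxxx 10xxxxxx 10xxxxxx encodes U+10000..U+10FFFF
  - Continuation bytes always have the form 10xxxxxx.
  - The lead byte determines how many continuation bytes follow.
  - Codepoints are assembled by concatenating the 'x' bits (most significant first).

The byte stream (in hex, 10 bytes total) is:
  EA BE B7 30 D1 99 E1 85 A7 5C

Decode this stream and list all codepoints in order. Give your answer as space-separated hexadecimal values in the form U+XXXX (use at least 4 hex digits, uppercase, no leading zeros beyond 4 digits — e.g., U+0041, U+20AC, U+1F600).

Byte[0]=EA: 3-byte lead, need 2 cont bytes. acc=0xA
Byte[1]=BE: continuation. acc=(acc<<6)|0x3E=0x2BE
Byte[2]=B7: continuation. acc=(acc<<6)|0x37=0xAFB7
Completed: cp=U+AFB7 (starts at byte 0)
Byte[3]=30: 1-byte ASCII. cp=U+0030
Byte[4]=D1: 2-byte lead, need 1 cont bytes. acc=0x11
Byte[5]=99: continuation. acc=(acc<<6)|0x19=0x459
Completed: cp=U+0459 (starts at byte 4)
Byte[6]=E1: 3-byte lead, need 2 cont bytes. acc=0x1
Byte[7]=85: continuation. acc=(acc<<6)|0x05=0x45
Byte[8]=A7: continuation. acc=(acc<<6)|0x27=0x1167
Completed: cp=U+1167 (starts at byte 6)
Byte[9]=5C: 1-byte ASCII. cp=U+005C

Answer: U+AFB7 U+0030 U+0459 U+1167 U+005C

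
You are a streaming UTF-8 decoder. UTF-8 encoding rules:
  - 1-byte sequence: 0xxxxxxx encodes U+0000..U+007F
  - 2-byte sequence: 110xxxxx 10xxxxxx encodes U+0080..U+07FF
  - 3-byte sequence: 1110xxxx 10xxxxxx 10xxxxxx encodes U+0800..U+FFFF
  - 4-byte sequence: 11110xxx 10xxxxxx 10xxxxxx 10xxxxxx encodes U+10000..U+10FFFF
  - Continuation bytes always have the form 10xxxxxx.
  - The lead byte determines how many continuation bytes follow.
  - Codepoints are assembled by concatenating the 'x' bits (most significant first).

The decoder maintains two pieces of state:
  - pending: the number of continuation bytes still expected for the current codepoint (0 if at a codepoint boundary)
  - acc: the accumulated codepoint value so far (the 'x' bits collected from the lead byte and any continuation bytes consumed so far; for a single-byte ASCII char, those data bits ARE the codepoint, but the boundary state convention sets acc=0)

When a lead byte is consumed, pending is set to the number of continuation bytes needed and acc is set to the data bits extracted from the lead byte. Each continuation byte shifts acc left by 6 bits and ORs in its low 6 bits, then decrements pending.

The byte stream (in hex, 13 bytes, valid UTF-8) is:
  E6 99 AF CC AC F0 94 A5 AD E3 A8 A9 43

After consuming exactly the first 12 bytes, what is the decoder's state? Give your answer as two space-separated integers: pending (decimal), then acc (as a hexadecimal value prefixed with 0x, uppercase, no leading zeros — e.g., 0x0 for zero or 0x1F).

Answer: 0 0x3A29

Derivation:
Byte[0]=E6: 3-byte lead. pending=2, acc=0x6
Byte[1]=99: continuation. acc=(acc<<6)|0x19=0x199, pending=1
Byte[2]=AF: continuation. acc=(acc<<6)|0x2F=0x666F, pending=0
Byte[3]=CC: 2-byte lead. pending=1, acc=0xC
Byte[4]=AC: continuation. acc=(acc<<6)|0x2C=0x32C, pending=0
Byte[5]=F0: 4-byte lead. pending=3, acc=0x0
Byte[6]=94: continuation. acc=(acc<<6)|0x14=0x14, pending=2
Byte[7]=A5: continuation. acc=(acc<<6)|0x25=0x525, pending=1
Byte[8]=AD: continuation. acc=(acc<<6)|0x2D=0x1496D, pending=0
Byte[9]=E3: 3-byte lead. pending=2, acc=0x3
Byte[10]=A8: continuation. acc=(acc<<6)|0x28=0xE8, pending=1
Byte[11]=A9: continuation. acc=(acc<<6)|0x29=0x3A29, pending=0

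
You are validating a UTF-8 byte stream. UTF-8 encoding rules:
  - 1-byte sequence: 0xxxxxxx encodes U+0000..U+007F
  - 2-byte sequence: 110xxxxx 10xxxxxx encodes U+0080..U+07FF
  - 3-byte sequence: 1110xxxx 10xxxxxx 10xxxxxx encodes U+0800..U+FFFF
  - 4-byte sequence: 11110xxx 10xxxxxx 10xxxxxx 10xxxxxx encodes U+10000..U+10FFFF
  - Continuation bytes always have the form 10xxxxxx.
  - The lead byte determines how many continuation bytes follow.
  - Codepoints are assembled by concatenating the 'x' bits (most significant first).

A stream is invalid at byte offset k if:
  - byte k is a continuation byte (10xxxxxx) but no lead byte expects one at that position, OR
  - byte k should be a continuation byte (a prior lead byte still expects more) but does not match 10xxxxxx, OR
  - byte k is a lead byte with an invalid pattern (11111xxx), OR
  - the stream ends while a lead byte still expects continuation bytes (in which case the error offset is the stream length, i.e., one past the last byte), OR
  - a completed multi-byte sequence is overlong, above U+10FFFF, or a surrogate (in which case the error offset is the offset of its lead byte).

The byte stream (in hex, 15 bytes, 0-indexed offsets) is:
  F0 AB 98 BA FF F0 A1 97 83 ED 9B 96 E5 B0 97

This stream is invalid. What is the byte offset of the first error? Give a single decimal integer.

Answer: 4

Derivation:
Byte[0]=F0: 4-byte lead, need 3 cont bytes. acc=0x0
Byte[1]=AB: continuation. acc=(acc<<6)|0x2B=0x2B
Byte[2]=98: continuation. acc=(acc<<6)|0x18=0xAD8
Byte[3]=BA: continuation. acc=(acc<<6)|0x3A=0x2B63A
Completed: cp=U+2B63A (starts at byte 0)
Byte[4]=FF: INVALID lead byte (not 0xxx/110x/1110/11110)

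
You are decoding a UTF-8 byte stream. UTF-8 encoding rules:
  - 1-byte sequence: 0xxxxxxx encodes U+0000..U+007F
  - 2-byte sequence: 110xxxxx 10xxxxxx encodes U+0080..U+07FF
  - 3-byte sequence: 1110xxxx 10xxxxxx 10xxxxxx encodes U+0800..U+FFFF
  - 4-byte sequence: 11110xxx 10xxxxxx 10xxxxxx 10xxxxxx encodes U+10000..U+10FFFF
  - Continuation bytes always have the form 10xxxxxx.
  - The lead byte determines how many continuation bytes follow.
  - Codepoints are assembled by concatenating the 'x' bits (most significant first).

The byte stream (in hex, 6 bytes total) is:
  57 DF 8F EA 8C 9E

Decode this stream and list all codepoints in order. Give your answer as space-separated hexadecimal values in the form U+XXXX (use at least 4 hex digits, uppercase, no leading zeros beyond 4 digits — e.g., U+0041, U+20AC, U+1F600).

Byte[0]=57: 1-byte ASCII. cp=U+0057
Byte[1]=DF: 2-byte lead, need 1 cont bytes. acc=0x1F
Byte[2]=8F: continuation. acc=(acc<<6)|0x0F=0x7CF
Completed: cp=U+07CF (starts at byte 1)
Byte[3]=EA: 3-byte lead, need 2 cont bytes. acc=0xA
Byte[4]=8C: continuation. acc=(acc<<6)|0x0C=0x28C
Byte[5]=9E: continuation. acc=(acc<<6)|0x1E=0xA31E
Completed: cp=U+A31E (starts at byte 3)

Answer: U+0057 U+07CF U+A31E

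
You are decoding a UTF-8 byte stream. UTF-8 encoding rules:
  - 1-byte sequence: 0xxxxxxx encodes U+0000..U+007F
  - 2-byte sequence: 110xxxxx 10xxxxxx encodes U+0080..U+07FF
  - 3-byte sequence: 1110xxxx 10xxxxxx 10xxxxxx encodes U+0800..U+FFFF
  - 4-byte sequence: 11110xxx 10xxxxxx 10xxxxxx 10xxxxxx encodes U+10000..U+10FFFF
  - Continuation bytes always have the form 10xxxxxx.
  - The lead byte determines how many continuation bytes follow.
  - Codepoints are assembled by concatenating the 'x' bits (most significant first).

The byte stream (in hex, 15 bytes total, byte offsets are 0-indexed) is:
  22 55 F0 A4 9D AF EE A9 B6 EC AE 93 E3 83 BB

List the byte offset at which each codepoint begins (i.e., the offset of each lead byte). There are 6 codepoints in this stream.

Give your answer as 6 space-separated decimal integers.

Byte[0]=22: 1-byte ASCII. cp=U+0022
Byte[1]=55: 1-byte ASCII. cp=U+0055
Byte[2]=F0: 4-byte lead, need 3 cont bytes. acc=0x0
Byte[3]=A4: continuation. acc=(acc<<6)|0x24=0x24
Byte[4]=9D: continuation. acc=(acc<<6)|0x1D=0x91D
Byte[5]=AF: continuation. acc=(acc<<6)|0x2F=0x2476F
Completed: cp=U+2476F (starts at byte 2)
Byte[6]=EE: 3-byte lead, need 2 cont bytes. acc=0xE
Byte[7]=A9: continuation. acc=(acc<<6)|0x29=0x3A9
Byte[8]=B6: continuation. acc=(acc<<6)|0x36=0xEA76
Completed: cp=U+EA76 (starts at byte 6)
Byte[9]=EC: 3-byte lead, need 2 cont bytes. acc=0xC
Byte[10]=AE: continuation. acc=(acc<<6)|0x2E=0x32E
Byte[11]=93: continuation. acc=(acc<<6)|0x13=0xCB93
Completed: cp=U+CB93 (starts at byte 9)
Byte[12]=E3: 3-byte lead, need 2 cont bytes. acc=0x3
Byte[13]=83: continuation. acc=(acc<<6)|0x03=0xC3
Byte[14]=BB: continuation. acc=(acc<<6)|0x3B=0x30FB
Completed: cp=U+30FB (starts at byte 12)

Answer: 0 1 2 6 9 12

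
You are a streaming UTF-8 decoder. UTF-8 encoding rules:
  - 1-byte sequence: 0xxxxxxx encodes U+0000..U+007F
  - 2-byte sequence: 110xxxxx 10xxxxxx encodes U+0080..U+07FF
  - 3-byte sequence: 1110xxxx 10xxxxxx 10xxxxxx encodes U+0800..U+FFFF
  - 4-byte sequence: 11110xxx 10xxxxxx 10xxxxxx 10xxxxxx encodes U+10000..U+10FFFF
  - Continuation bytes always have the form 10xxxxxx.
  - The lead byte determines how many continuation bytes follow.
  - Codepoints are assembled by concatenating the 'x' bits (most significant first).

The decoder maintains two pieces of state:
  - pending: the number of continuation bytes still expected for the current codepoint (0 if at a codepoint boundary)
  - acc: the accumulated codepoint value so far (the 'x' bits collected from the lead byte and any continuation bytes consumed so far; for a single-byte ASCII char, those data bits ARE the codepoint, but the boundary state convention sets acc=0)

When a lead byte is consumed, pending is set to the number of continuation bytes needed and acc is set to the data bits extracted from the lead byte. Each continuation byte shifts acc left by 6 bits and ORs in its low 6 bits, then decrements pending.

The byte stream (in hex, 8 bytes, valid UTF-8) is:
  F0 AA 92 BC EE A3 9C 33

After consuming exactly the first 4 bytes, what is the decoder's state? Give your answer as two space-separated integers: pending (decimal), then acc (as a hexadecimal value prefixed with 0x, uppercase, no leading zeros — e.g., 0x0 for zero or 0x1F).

Byte[0]=F0: 4-byte lead. pending=3, acc=0x0
Byte[1]=AA: continuation. acc=(acc<<6)|0x2A=0x2A, pending=2
Byte[2]=92: continuation. acc=(acc<<6)|0x12=0xA92, pending=1
Byte[3]=BC: continuation. acc=(acc<<6)|0x3C=0x2A4BC, pending=0

Answer: 0 0x2A4BC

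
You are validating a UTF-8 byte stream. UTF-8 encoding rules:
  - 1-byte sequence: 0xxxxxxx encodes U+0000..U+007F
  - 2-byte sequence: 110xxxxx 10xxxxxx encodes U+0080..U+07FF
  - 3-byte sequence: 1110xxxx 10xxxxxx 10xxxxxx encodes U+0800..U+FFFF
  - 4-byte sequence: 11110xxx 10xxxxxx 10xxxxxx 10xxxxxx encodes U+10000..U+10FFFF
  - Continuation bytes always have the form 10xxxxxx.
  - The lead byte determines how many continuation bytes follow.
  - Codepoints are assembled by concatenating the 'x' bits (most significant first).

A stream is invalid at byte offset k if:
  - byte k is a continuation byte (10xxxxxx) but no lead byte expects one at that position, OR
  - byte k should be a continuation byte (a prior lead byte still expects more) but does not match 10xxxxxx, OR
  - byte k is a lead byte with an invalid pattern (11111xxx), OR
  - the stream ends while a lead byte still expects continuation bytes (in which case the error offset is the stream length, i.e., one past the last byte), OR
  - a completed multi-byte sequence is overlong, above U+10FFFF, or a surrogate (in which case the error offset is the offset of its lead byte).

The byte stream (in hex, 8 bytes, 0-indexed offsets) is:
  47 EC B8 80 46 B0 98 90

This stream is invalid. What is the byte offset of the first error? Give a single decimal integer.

Byte[0]=47: 1-byte ASCII. cp=U+0047
Byte[1]=EC: 3-byte lead, need 2 cont bytes. acc=0xC
Byte[2]=B8: continuation. acc=(acc<<6)|0x38=0x338
Byte[3]=80: continuation. acc=(acc<<6)|0x00=0xCE00
Completed: cp=U+CE00 (starts at byte 1)
Byte[4]=46: 1-byte ASCII. cp=U+0046
Byte[5]=B0: INVALID lead byte (not 0xxx/110x/1110/11110)

Answer: 5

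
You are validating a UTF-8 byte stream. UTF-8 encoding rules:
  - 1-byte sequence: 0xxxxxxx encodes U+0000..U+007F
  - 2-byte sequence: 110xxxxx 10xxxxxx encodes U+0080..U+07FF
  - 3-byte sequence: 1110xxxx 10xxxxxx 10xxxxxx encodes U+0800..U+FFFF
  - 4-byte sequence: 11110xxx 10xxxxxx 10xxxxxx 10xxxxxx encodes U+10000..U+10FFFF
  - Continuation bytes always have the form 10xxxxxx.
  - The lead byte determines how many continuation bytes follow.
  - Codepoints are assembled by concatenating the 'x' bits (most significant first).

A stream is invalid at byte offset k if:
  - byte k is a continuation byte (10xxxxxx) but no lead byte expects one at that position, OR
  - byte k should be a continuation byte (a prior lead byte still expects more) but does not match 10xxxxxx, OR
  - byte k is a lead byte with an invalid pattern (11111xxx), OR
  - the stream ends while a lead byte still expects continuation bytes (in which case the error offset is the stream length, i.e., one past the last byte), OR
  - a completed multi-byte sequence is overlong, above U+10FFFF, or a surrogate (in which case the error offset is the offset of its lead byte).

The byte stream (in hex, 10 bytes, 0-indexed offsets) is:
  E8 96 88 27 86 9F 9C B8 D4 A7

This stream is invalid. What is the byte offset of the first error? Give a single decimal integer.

Answer: 4

Derivation:
Byte[0]=E8: 3-byte lead, need 2 cont bytes. acc=0x8
Byte[1]=96: continuation. acc=(acc<<6)|0x16=0x216
Byte[2]=88: continuation. acc=(acc<<6)|0x08=0x8588
Completed: cp=U+8588 (starts at byte 0)
Byte[3]=27: 1-byte ASCII. cp=U+0027
Byte[4]=86: INVALID lead byte (not 0xxx/110x/1110/11110)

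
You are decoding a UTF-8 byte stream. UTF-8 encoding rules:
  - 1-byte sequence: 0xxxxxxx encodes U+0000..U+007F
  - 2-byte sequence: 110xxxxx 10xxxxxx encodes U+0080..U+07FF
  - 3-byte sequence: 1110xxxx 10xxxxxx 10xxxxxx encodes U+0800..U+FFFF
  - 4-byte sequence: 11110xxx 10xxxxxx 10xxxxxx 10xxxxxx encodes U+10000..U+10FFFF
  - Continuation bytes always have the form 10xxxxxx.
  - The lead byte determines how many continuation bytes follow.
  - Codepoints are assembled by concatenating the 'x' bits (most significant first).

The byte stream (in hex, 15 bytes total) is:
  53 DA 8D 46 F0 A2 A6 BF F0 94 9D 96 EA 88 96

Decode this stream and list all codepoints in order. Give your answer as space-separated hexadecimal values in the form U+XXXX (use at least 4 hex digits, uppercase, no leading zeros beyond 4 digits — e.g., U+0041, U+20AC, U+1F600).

Answer: U+0053 U+068D U+0046 U+229BF U+14756 U+A216

Derivation:
Byte[0]=53: 1-byte ASCII. cp=U+0053
Byte[1]=DA: 2-byte lead, need 1 cont bytes. acc=0x1A
Byte[2]=8D: continuation. acc=(acc<<6)|0x0D=0x68D
Completed: cp=U+068D (starts at byte 1)
Byte[3]=46: 1-byte ASCII. cp=U+0046
Byte[4]=F0: 4-byte lead, need 3 cont bytes. acc=0x0
Byte[5]=A2: continuation. acc=(acc<<6)|0x22=0x22
Byte[6]=A6: continuation. acc=(acc<<6)|0x26=0x8A6
Byte[7]=BF: continuation. acc=(acc<<6)|0x3F=0x229BF
Completed: cp=U+229BF (starts at byte 4)
Byte[8]=F0: 4-byte lead, need 3 cont bytes. acc=0x0
Byte[9]=94: continuation. acc=(acc<<6)|0x14=0x14
Byte[10]=9D: continuation. acc=(acc<<6)|0x1D=0x51D
Byte[11]=96: continuation. acc=(acc<<6)|0x16=0x14756
Completed: cp=U+14756 (starts at byte 8)
Byte[12]=EA: 3-byte lead, need 2 cont bytes. acc=0xA
Byte[13]=88: continuation. acc=(acc<<6)|0x08=0x288
Byte[14]=96: continuation. acc=(acc<<6)|0x16=0xA216
Completed: cp=U+A216 (starts at byte 12)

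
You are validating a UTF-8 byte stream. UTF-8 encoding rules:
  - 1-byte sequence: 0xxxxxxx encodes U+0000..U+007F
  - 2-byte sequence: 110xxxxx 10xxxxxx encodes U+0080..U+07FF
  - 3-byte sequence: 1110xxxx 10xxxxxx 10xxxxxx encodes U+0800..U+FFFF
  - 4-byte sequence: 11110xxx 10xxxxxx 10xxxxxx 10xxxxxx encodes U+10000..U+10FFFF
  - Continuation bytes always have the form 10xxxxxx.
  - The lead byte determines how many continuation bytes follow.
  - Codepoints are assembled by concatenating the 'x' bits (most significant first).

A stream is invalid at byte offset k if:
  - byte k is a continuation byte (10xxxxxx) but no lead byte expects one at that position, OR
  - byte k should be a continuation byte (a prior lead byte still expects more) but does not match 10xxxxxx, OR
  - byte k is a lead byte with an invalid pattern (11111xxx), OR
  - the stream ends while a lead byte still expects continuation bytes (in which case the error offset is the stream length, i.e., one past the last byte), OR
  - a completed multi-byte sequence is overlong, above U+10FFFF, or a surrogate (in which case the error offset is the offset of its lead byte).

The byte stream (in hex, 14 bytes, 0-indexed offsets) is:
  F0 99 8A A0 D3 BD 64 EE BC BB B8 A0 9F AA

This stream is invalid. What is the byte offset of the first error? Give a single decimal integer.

Byte[0]=F0: 4-byte lead, need 3 cont bytes. acc=0x0
Byte[1]=99: continuation. acc=(acc<<6)|0x19=0x19
Byte[2]=8A: continuation. acc=(acc<<6)|0x0A=0x64A
Byte[3]=A0: continuation. acc=(acc<<6)|0x20=0x192A0
Completed: cp=U+192A0 (starts at byte 0)
Byte[4]=D3: 2-byte lead, need 1 cont bytes. acc=0x13
Byte[5]=BD: continuation. acc=(acc<<6)|0x3D=0x4FD
Completed: cp=U+04FD (starts at byte 4)
Byte[6]=64: 1-byte ASCII. cp=U+0064
Byte[7]=EE: 3-byte lead, need 2 cont bytes. acc=0xE
Byte[8]=BC: continuation. acc=(acc<<6)|0x3C=0x3BC
Byte[9]=BB: continuation. acc=(acc<<6)|0x3B=0xEF3B
Completed: cp=U+EF3B (starts at byte 7)
Byte[10]=B8: INVALID lead byte (not 0xxx/110x/1110/11110)

Answer: 10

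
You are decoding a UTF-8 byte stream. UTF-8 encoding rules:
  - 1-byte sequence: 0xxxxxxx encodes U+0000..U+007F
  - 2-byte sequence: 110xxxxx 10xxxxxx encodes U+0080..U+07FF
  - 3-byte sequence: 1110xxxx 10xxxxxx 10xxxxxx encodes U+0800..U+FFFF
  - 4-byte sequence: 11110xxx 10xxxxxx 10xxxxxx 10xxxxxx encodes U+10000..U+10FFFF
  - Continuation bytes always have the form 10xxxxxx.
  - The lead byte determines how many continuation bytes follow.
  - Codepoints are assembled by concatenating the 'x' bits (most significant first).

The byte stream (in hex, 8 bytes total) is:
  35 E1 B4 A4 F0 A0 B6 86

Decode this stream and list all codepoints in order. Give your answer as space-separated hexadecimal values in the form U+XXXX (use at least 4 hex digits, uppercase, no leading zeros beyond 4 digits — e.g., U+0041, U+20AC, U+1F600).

Answer: U+0035 U+1D24 U+20D86

Derivation:
Byte[0]=35: 1-byte ASCII. cp=U+0035
Byte[1]=E1: 3-byte lead, need 2 cont bytes. acc=0x1
Byte[2]=B4: continuation. acc=(acc<<6)|0x34=0x74
Byte[3]=A4: continuation. acc=(acc<<6)|0x24=0x1D24
Completed: cp=U+1D24 (starts at byte 1)
Byte[4]=F0: 4-byte lead, need 3 cont bytes. acc=0x0
Byte[5]=A0: continuation. acc=(acc<<6)|0x20=0x20
Byte[6]=B6: continuation. acc=(acc<<6)|0x36=0x836
Byte[7]=86: continuation. acc=(acc<<6)|0x06=0x20D86
Completed: cp=U+20D86 (starts at byte 4)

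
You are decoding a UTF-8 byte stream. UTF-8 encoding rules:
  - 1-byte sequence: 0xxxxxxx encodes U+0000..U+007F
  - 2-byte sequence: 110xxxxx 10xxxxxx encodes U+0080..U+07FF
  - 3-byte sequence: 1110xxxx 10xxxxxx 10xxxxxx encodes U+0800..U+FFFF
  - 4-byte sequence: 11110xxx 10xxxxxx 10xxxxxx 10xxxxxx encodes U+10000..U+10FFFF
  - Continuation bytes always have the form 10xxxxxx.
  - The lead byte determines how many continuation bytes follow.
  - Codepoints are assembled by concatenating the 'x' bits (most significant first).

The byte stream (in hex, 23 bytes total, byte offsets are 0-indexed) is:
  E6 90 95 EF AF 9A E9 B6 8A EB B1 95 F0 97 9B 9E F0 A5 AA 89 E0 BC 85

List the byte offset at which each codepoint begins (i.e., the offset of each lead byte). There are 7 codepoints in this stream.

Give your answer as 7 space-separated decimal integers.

Answer: 0 3 6 9 12 16 20

Derivation:
Byte[0]=E6: 3-byte lead, need 2 cont bytes. acc=0x6
Byte[1]=90: continuation. acc=(acc<<6)|0x10=0x190
Byte[2]=95: continuation. acc=(acc<<6)|0x15=0x6415
Completed: cp=U+6415 (starts at byte 0)
Byte[3]=EF: 3-byte lead, need 2 cont bytes. acc=0xF
Byte[4]=AF: continuation. acc=(acc<<6)|0x2F=0x3EF
Byte[5]=9A: continuation. acc=(acc<<6)|0x1A=0xFBDA
Completed: cp=U+FBDA (starts at byte 3)
Byte[6]=E9: 3-byte lead, need 2 cont bytes. acc=0x9
Byte[7]=B6: continuation. acc=(acc<<6)|0x36=0x276
Byte[8]=8A: continuation. acc=(acc<<6)|0x0A=0x9D8A
Completed: cp=U+9D8A (starts at byte 6)
Byte[9]=EB: 3-byte lead, need 2 cont bytes. acc=0xB
Byte[10]=B1: continuation. acc=(acc<<6)|0x31=0x2F1
Byte[11]=95: continuation. acc=(acc<<6)|0x15=0xBC55
Completed: cp=U+BC55 (starts at byte 9)
Byte[12]=F0: 4-byte lead, need 3 cont bytes. acc=0x0
Byte[13]=97: continuation. acc=(acc<<6)|0x17=0x17
Byte[14]=9B: continuation. acc=(acc<<6)|0x1B=0x5DB
Byte[15]=9E: continuation. acc=(acc<<6)|0x1E=0x176DE
Completed: cp=U+176DE (starts at byte 12)
Byte[16]=F0: 4-byte lead, need 3 cont bytes. acc=0x0
Byte[17]=A5: continuation. acc=(acc<<6)|0x25=0x25
Byte[18]=AA: continuation. acc=(acc<<6)|0x2A=0x96A
Byte[19]=89: continuation. acc=(acc<<6)|0x09=0x25A89
Completed: cp=U+25A89 (starts at byte 16)
Byte[20]=E0: 3-byte lead, need 2 cont bytes. acc=0x0
Byte[21]=BC: continuation. acc=(acc<<6)|0x3C=0x3C
Byte[22]=85: continuation. acc=(acc<<6)|0x05=0xF05
Completed: cp=U+0F05 (starts at byte 20)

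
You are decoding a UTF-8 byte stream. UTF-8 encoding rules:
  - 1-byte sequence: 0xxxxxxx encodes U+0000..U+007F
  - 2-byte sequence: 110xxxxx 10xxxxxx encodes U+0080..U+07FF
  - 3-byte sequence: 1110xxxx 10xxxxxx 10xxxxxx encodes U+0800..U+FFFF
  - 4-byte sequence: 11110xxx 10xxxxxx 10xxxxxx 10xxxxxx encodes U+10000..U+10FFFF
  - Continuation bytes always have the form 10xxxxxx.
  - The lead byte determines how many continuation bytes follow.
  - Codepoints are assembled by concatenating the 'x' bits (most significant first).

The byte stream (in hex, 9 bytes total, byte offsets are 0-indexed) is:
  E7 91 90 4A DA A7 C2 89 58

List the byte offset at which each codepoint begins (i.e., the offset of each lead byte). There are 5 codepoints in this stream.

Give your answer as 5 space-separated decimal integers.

Byte[0]=E7: 3-byte lead, need 2 cont bytes. acc=0x7
Byte[1]=91: continuation. acc=(acc<<6)|0x11=0x1D1
Byte[2]=90: continuation. acc=(acc<<6)|0x10=0x7450
Completed: cp=U+7450 (starts at byte 0)
Byte[3]=4A: 1-byte ASCII. cp=U+004A
Byte[4]=DA: 2-byte lead, need 1 cont bytes. acc=0x1A
Byte[5]=A7: continuation. acc=(acc<<6)|0x27=0x6A7
Completed: cp=U+06A7 (starts at byte 4)
Byte[6]=C2: 2-byte lead, need 1 cont bytes. acc=0x2
Byte[7]=89: continuation. acc=(acc<<6)|0x09=0x89
Completed: cp=U+0089 (starts at byte 6)
Byte[8]=58: 1-byte ASCII. cp=U+0058

Answer: 0 3 4 6 8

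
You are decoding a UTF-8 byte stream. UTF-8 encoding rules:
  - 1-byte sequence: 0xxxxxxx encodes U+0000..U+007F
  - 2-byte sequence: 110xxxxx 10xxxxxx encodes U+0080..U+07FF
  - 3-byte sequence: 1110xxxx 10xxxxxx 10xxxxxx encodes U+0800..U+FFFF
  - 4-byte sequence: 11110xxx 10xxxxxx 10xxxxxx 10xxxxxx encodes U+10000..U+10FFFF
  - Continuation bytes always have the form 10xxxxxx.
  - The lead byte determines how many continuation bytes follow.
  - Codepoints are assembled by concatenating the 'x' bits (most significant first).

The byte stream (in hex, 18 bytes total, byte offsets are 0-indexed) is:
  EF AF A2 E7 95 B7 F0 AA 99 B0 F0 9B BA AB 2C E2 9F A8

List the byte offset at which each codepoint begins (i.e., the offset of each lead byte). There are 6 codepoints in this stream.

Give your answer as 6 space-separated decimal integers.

Answer: 0 3 6 10 14 15

Derivation:
Byte[0]=EF: 3-byte lead, need 2 cont bytes. acc=0xF
Byte[1]=AF: continuation. acc=(acc<<6)|0x2F=0x3EF
Byte[2]=A2: continuation. acc=(acc<<6)|0x22=0xFBE2
Completed: cp=U+FBE2 (starts at byte 0)
Byte[3]=E7: 3-byte lead, need 2 cont bytes. acc=0x7
Byte[4]=95: continuation. acc=(acc<<6)|0x15=0x1D5
Byte[5]=B7: continuation. acc=(acc<<6)|0x37=0x7577
Completed: cp=U+7577 (starts at byte 3)
Byte[6]=F0: 4-byte lead, need 3 cont bytes. acc=0x0
Byte[7]=AA: continuation. acc=(acc<<6)|0x2A=0x2A
Byte[8]=99: continuation. acc=(acc<<6)|0x19=0xA99
Byte[9]=B0: continuation. acc=(acc<<6)|0x30=0x2A670
Completed: cp=U+2A670 (starts at byte 6)
Byte[10]=F0: 4-byte lead, need 3 cont bytes. acc=0x0
Byte[11]=9B: continuation. acc=(acc<<6)|0x1B=0x1B
Byte[12]=BA: continuation. acc=(acc<<6)|0x3A=0x6FA
Byte[13]=AB: continuation. acc=(acc<<6)|0x2B=0x1BEAB
Completed: cp=U+1BEAB (starts at byte 10)
Byte[14]=2C: 1-byte ASCII. cp=U+002C
Byte[15]=E2: 3-byte lead, need 2 cont bytes. acc=0x2
Byte[16]=9F: continuation. acc=(acc<<6)|0x1F=0x9F
Byte[17]=A8: continuation. acc=(acc<<6)|0x28=0x27E8
Completed: cp=U+27E8 (starts at byte 15)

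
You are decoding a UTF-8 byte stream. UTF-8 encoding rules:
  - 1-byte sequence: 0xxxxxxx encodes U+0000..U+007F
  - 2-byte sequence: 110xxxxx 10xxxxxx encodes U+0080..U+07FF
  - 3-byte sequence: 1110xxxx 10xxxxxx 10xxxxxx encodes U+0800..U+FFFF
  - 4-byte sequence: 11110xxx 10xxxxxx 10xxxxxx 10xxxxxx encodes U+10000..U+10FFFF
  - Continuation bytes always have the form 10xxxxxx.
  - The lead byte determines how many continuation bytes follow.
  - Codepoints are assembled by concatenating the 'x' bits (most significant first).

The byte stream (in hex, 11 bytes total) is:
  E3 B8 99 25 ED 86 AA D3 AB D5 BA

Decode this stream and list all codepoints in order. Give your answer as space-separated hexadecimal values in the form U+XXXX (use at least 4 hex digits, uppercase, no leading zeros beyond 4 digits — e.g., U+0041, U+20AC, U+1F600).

Answer: U+3E19 U+0025 U+D1AA U+04EB U+057A

Derivation:
Byte[0]=E3: 3-byte lead, need 2 cont bytes. acc=0x3
Byte[1]=B8: continuation. acc=(acc<<6)|0x38=0xF8
Byte[2]=99: continuation. acc=(acc<<6)|0x19=0x3E19
Completed: cp=U+3E19 (starts at byte 0)
Byte[3]=25: 1-byte ASCII. cp=U+0025
Byte[4]=ED: 3-byte lead, need 2 cont bytes. acc=0xD
Byte[5]=86: continuation. acc=(acc<<6)|0x06=0x346
Byte[6]=AA: continuation. acc=(acc<<6)|0x2A=0xD1AA
Completed: cp=U+D1AA (starts at byte 4)
Byte[7]=D3: 2-byte lead, need 1 cont bytes. acc=0x13
Byte[8]=AB: continuation. acc=(acc<<6)|0x2B=0x4EB
Completed: cp=U+04EB (starts at byte 7)
Byte[9]=D5: 2-byte lead, need 1 cont bytes. acc=0x15
Byte[10]=BA: continuation. acc=(acc<<6)|0x3A=0x57A
Completed: cp=U+057A (starts at byte 9)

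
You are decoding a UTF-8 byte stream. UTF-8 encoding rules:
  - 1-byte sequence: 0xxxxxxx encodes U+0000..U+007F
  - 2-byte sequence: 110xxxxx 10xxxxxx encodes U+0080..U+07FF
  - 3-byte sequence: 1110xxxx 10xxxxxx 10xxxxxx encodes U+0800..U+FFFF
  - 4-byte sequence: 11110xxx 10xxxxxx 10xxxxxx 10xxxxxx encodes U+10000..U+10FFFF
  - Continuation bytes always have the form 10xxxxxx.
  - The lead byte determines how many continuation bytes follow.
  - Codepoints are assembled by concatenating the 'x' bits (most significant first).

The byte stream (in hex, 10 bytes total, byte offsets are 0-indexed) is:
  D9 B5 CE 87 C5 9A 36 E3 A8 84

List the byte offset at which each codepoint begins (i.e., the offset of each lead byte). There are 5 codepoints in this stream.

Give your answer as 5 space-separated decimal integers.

Byte[0]=D9: 2-byte lead, need 1 cont bytes. acc=0x19
Byte[1]=B5: continuation. acc=(acc<<6)|0x35=0x675
Completed: cp=U+0675 (starts at byte 0)
Byte[2]=CE: 2-byte lead, need 1 cont bytes. acc=0xE
Byte[3]=87: continuation. acc=(acc<<6)|0x07=0x387
Completed: cp=U+0387 (starts at byte 2)
Byte[4]=C5: 2-byte lead, need 1 cont bytes. acc=0x5
Byte[5]=9A: continuation. acc=(acc<<6)|0x1A=0x15A
Completed: cp=U+015A (starts at byte 4)
Byte[6]=36: 1-byte ASCII. cp=U+0036
Byte[7]=E3: 3-byte lead, need 2 cont bytes. acc=0x3
Byte[8]=A8: continuation. acc=(acc<<6)|0x28=0xE8
Byte[9]=84: continuation. acc=(acc<<6)|0x04=0x3A04
Completed: cp=U+3A04 (starts at byte 7)

Answer: 0 2 4 6 7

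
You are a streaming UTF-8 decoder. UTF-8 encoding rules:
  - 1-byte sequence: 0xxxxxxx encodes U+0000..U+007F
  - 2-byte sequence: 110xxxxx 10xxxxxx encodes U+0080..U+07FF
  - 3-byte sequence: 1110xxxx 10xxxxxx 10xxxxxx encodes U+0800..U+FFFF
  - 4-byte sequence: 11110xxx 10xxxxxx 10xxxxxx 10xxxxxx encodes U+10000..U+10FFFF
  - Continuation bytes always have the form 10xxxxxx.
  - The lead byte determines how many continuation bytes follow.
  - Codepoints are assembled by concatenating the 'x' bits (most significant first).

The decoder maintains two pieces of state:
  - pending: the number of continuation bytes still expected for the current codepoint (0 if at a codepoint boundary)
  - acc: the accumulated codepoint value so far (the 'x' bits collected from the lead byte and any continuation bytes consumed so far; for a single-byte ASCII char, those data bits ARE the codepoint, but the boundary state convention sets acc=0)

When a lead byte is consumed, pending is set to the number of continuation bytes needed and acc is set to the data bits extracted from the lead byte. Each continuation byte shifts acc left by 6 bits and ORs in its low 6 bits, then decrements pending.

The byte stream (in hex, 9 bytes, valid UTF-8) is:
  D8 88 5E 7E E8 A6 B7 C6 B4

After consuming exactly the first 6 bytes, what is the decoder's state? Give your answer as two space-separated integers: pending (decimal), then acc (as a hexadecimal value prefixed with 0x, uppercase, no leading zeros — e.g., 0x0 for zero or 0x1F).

Byte[0]=D8: 2-byte lead. pending=1, acc=0x18
Byte[1]=88: continuation. acc=(acc<<6)|0x08=0x608, pending=0
Byte[2]=5E: 1-byte. pending=0, acc=0x0
Byte[3]=7E: 1-byte. pending=0, acc=0x0
Byte[4]=E8: 3-byte lead. pending=2, acc=0x8
Byte[5]=A6: continuation. acc=(acc<<6)|0x26=0x226, pending=1

Answer: 1 0x226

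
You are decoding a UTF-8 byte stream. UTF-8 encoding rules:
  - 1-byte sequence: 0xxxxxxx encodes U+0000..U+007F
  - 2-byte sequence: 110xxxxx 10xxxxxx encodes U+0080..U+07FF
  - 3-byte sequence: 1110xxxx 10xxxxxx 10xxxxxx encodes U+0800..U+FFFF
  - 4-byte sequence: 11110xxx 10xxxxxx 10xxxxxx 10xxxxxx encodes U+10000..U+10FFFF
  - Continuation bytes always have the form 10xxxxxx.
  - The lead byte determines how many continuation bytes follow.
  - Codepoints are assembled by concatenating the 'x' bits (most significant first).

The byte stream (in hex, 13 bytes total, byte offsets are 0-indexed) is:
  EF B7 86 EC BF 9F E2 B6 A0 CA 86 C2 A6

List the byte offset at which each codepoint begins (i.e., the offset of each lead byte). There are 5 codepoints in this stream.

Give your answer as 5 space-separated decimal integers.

Byte[0]=EF: 3-byte lead, need 2 cont bytes. acc=0xF
Byte[1]=B7: continuation. acc=(acc<<6)|0x37=0x3F7
Byte[2]=86: continuation. acc=(acc<<6)|0x06=0xFDC6
Completed: cp=U+FDC6 (starts at byte 0)
Byte[3]=EC: 3-byte lead, need 2 cont bytes. acc=0xC
Byte[4]=BF: continuation. acc=(acc<<6)|0x3F=0x33F
Byte[5]=9F: continuation. acc=(acc<<6)|0x1F=0xCFDF
Completed: cp=U+CFDF (starts at byte 3)
Byte[6]=E2: 3-byte lead, need 2 cont bytes. acc=0x2
Byte[7]=B6: continuation. acc=(acc<<6)|0x36=0xB6
Byte[8]=A0: continuation. acc=(acc<<6)|0x20=0x2DA0
Completed: cp=U+2DA0 (starts at byte 6)
Byte[9]=CA: 2-byte lead, need 1 cont bytes. acc=0xA
Byte[10]=86: continuation. acc=(acc<<6)|0x06=0x286
Completed: cp=U+0286 (starts at byte 9)
Byte[11]=C2: 2-byte lead, need 1 cont bytes. acc=0x2
Byte[12]=A6: continuation. acc=(acc<<6)|0x26=0xA6
Completed: cp=U+00A6 (starts at byte 11)

Answer: 0 3 6 9 11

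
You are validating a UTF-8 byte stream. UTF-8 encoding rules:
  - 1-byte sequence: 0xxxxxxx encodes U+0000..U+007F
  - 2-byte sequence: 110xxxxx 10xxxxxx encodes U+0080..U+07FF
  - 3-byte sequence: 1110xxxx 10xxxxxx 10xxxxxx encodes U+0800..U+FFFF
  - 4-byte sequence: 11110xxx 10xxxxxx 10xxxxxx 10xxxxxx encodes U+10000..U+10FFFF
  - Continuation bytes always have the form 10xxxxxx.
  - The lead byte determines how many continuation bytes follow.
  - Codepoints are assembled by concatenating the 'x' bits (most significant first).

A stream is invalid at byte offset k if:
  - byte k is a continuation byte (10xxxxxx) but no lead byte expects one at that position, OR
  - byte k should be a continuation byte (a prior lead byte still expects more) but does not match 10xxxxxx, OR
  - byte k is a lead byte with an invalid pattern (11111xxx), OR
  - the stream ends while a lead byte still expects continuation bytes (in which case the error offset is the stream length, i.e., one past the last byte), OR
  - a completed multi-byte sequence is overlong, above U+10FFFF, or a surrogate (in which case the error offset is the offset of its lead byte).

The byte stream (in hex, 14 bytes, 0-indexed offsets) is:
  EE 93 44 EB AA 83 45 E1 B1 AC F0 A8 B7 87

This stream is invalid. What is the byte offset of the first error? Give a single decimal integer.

Answer: 2

Derivation:
Byte[0]=EE: 3-byte lead, need 2 cont bytes. acc=0xE
Byte[1]=93: continuation. acc=(acc<<6)|0x13=0x393
Byte[2]=44: expected 10xxxxxx continuation. INVALID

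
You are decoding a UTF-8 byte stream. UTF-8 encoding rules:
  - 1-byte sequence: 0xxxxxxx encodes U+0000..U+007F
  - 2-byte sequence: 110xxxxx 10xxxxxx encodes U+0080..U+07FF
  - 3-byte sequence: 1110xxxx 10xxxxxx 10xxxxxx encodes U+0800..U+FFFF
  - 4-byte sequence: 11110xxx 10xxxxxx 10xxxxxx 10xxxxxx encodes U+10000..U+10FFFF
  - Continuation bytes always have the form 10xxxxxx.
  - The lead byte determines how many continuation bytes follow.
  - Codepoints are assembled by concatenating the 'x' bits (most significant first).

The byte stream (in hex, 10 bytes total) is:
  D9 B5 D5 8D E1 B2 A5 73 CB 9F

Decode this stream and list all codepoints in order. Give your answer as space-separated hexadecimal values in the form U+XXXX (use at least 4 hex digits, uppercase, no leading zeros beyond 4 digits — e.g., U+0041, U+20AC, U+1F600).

Answer: U+0675 U+054D U+1CA5 U+0073 U+02DF

Derivation:
Byte[0]=D9: 2-byte lead, need 1 cont bytes. acc=0x19
Byte[1]=B5: continuation. acc=(acc<<6)|0x35=0x675
Completed: cp=U+0675 (starts at byte 0)
Byte[2]=D5: 2-byte lead, need 1 cont bytes. acc=0x15
Byte[3]=8D: continuation. acc=(acc<<6)|0x0D=0x54D
Completed: cp=U+054D (starts at byte 2)
Byte[4]=E1: 3-byte lead, need 2 cont bytes. acc=0x1
Byte[5]=B2: continuation. acc=(acc<<6)|0x32=0x72
Byte[6]=A5: continuation. acc=(acc<<6)|0x25=0x1CA5
Completed: cp=U+1CA5 (starts at byte 4)
Byte[7]=73: 1-byte ASCII. cp=U+0073
Byte[8]=CB: 2-byte lead, need 1 cont bytes. acc=0xB
Byte[9]=9F: continuation. acc=(acc<<6)|0x1F=0x2DF
Completed: cp=U+02DF (starts at byte 8)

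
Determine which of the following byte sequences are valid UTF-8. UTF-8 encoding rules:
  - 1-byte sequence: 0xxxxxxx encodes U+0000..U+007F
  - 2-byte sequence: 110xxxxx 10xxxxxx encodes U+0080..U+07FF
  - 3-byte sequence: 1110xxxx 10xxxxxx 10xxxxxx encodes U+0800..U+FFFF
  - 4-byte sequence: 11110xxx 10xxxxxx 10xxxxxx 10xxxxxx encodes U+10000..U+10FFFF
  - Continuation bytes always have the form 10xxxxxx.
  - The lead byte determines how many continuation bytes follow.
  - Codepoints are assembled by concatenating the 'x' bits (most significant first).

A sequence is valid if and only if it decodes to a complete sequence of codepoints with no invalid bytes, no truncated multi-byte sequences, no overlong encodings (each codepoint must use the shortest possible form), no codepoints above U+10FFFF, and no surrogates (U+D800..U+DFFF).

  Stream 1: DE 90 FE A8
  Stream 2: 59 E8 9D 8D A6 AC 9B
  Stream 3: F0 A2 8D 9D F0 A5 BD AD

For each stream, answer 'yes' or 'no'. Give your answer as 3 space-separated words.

Answer: no no yes

Derivation:
Stream 1: error at byte offset 2. INVALID
Stream 2: error at byte offset 4. INVALID
Stream 3: decodes cleanly. VALID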